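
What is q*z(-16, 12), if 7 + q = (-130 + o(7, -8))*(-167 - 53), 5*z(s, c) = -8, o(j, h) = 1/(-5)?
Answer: -229096/5 ≈ -45819.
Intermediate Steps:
o(j, h) = -⅕
z(s, c) = -8/5 (z(s, c) = (⅕)*(-8) = -8/5)
q = 28637 (q = -7 + (-130 - ⅕)*(-167 - 53) = -7 - 651/5*(-220) = -7 + 28644 = 28637)
q*z(-16, 12) = 28637*(-8/5) = -229096/5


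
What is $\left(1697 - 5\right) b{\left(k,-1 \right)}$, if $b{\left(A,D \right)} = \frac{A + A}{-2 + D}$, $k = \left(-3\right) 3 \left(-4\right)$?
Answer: $-40608$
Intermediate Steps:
$k = 36$ ($k = \left(-9\right) \left(-4\right) = 36$)
$b{\left(A,D \right)} = \frac{2 A}{-2 + D}$
$\left(1697 - 5\right) b{\left(k,-1 \right)} = \left(1697 - 5\right) 2 \cdot 36 \frac{1}{-2 - 1} = 1692 \cdot 2 \cdot 36 \frac{1}{-3} = 1692 \cdot 2 \cdot 36 \left(- \frac{1}{3}\right) = 1692 \left(-24\right) = -40608$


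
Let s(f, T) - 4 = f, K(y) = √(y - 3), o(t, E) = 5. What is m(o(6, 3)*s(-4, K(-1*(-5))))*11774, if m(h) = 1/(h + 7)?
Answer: 1682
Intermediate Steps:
K(y) = √(-3 + y)
s(f, T) = 4 + f
m(h) = 1/(7 + h)
m(o(6, 3)*s(-4, K(-1*(-5))))*11774 = 11774/(7 + 5*(4 - 4)) = 11774/(7 + 5*0) = 11774/(7 + 0) = 11774/7 = (⅐)*11774 = 1682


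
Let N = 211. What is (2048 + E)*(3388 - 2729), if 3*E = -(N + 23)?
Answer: 1298230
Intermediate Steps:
E = -78 (E = (-(211 + 23))/3 = (-1*234)/3 = (1/3)*(-234) = -78)
(2048 + E)*(3388 - 2729) = (2048 - 78)*(3388 - 2729) = 1970*659 = 1298230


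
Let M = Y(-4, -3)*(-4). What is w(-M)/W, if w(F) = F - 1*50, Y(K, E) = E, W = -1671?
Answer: 62/1671 ≈ 0.037104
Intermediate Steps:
M = 12 (M = -3*(-4) = 12)
w(F) = -50 + F (w(F) = F - 50 = -50 + F)
w(-M)/W = (-50 - 1*12)/(-1671) = (-50 - 12)*(-1/1671) = -62*(-1/1671) = 62/1671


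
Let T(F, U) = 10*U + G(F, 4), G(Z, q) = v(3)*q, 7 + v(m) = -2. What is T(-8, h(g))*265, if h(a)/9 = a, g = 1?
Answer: 14310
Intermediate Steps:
v(m) = -9 (v(m) = -7 - 2 = -9)
h(a) = 9*a
G(Z, q) = -9*q
T(F, U) = -36 + 10*U (T(F, U) = 10*U - 9*4 = 10*U - 36 = -36 + 10*U)
T(-8, h(g))*265 = (-36 + 10*(9*1))*265 = (-36 + 10*9)*265 = (-36 + 90)*265 = 54*265 = 14310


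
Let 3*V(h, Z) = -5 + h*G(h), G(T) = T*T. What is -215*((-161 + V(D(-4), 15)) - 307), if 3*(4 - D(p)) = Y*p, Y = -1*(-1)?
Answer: 7298605/81 ≈ 90106.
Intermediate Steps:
G(T) = T²
Y = 1
D(p) = 4 - p/3
V(h, Z) = -5/3 + h³/3 (V(h, Z) = (-5 + h*h²)/3 = (-5 + h³)/3 = -5/3 + h³/3)
-215*((-161 + V(D(-4), 15)) - 307) = -215*((-161 + (-5/3 + (4 - ⅓*(-4))³/3)) - 307) = -215*((-161 + (-5/3 + (4 + 4/3)³/3)) - 307) = -215*((-161 + (-5/3 + (16/3)³/3)) - 307) = -215*((-161 + (-5/3 + (⅓)*(4096/27))) - 307) = -215*((-161 + (-5/3 + 4096/81)) - 307) = -215*((-161 + 3961/81) - 307) = -215*(-9080/81 - 307) = -215*(-33947/81) = 7298605/81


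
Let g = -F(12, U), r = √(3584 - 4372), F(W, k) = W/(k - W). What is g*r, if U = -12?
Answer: I*√197 ≈ 14.036*I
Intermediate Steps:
r = 2*I*√197 (r = √(-788) = 2*I*√197 ≈ 28.071*I)
g = ½ (g = -12/(-12 - 1*12) = -12/(-12 - 12) = -12/(-24) = -12*(-1)/24 = -1*(-½) = ½ ≈ 0.50000)
g*r = (2*I*√197)/2 = I*√197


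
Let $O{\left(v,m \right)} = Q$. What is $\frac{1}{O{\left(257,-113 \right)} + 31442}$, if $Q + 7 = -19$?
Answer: $\frac{1}{31416} \approx 3.1831 \cdot 10^{-5}$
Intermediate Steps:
$Q = -26$ ($Q = -7 - 19 = -26$)
$O{\left(v,m \right)} = -26$
$\frac{1}{O{\left(257,-113 \right)} + 31442} = \frac{1}{-26 + 31442} = \frac{1}{31416}$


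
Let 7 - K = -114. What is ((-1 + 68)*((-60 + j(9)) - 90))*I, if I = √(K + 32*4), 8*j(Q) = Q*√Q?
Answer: -78591*√249/8 ≈ -1.5502e+5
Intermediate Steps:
K = 121 (K = 7 - 1*(-114) = 7 + 114 = 121)
j(Q) = Q^(3/2)/8 (j(Q) = (Q*√Q)/8 = Q^(3/2)/8)
I = √249 (I = √(121 + 32*4) = √(121 + 128) = √249 ≈ 15.780)
((-1 + 68)*((-60 + j(9)) - 90))*I = ((-1 + 68)*((-60 + 9^(3/2)/8) - 90))*√249 = (67*((-60 + (⅛)*27) - 90))*√249 = (67*((-60 + 27/8) - 90))*√249 = (67*(-453/8 - 90))*√249 = (67*(-1173/8))*√249 = -78591*√249/8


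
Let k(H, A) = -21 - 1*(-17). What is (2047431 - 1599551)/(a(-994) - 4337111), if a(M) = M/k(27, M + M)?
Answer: -179152/1734745 ≈ -0.10327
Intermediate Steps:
k(H, A) = -4 (k(H, A) = -21 + 17 = -4)
a(M) = -M/4 (a(M) = M/(-4) = M*(-¼) = -M/4)
(2047431 - 1599551)/(a(-994) - 4337111) = (2047431 - 1599551)/(-¼*(-994) - 4337111) = 447880/(497/2 - 4337111) = 447880/(-8673725/2) = 447880*(-2/8673725) = -179152/1734745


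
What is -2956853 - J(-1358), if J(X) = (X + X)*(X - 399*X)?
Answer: 1464997691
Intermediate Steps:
J(X) = -796*X**2 (J(X) = (2*X)*(-398*X) = -796*X**2)
-2956853 - J(-1358) = -2956853 - (-796)*(-1358)**2 = -2956853 - (-796)*1844164 = -2956853 - 1*(-1467954544) = -2956853 + 1467954544 = 1464997691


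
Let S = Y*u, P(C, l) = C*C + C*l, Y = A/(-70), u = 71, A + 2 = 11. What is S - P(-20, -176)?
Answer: -275039/70 ≈ -3929.1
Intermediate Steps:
A = 9 (A = -2 + 11 = 9)
Y = -9/70 (Y = 9/(-70) = 9*(-1/70) = -9/70 ≈ -0.12857)
P(C, l) = C**2 + C*l
S = -639/70 (S = -9/70*71 = -639/70 ≈ -9.1286)
S - P(-20, -176) = -639/70 - (-20)*(-20 - 176) = -639/70 - (-20)*(-196) = -639/70 - 1*3920 = -639/70 - 3920 = -275039/70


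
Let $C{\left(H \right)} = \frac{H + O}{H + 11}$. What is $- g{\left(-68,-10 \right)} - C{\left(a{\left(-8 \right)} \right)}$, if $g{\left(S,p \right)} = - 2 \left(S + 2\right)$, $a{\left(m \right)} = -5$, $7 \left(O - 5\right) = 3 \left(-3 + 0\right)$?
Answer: $- \frac{1845}{14} \approx -131.79$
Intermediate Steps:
$O = \frac{26}{7}$ ($O = 5 + \frac{3 \left(-3 + 0\right)}{7} = 5 + \frac{3 \left(-3\right)}{7} = 5 + \frac{1}{7} \left(-9\right) = 5 - \frac{9}{7} = \frac{26}{7} \approx 3.7143$)
$g{\left(S,p \right)} = -4 - 2 S$ ($g{\left(S,p \right)} = - 2 \left(2 + S\right) = -4 - 2 S$)
$C{\left(H \right)} = \frac{\frac{26}{7} + H}{11 + H}$ ($C{\left(H \right)} = \frac{H + \frac{26}{7}}{H + 11} = \frac{\frac{26}{7} + H}{11 + H}$)
$- g{\left(-68,-10 \right)} - C{\left(a{\left(-8 \right)} \right)} = - (-4 - -136) - \frac{\frac{26}{7} - 5}{11 - 5} = - (-4 + 136) - \frac{1}{6} \left(- \frac{9}{7}\right) = \left(-1\right) 132 - \frac{1}{6} \left(- \frac{9}{7}\right) = -132 - - \frac{3}{14} = -132 + \frac{3}{14} = - \frac{1845}{14}$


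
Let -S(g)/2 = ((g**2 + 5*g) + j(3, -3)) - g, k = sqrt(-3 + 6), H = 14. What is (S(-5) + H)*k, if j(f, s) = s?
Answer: 10*sqrt(3) ≈ 17.320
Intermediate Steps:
k = sqrt(3) ≈ 1.7320
S(g) = 6 - 8*g - 2*g**2 (S(g) = -2*(((g**2 + 5*g) - 3) - g) = -2*((-3 + g**2 + 5*g) - g) = -2*(-3 + g**2 + 4*g) = 6 - 8*g - 2*g**2)
(S(-5) + H)*k = ((6 - 8*(-5) - 2*(-5)**2) + 14)*sqrt(3) = ((6 + 40 - 2*25) + 14)*sqrt(3) = ((6 + 40 - 50) + 14)*sqrt(3) = (-4 + 14)*sqrt(3) = 10*sqrt(3)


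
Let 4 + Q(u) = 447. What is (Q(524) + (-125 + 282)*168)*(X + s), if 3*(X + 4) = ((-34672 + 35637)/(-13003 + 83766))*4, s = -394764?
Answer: -2247563615567348/212289 ≈ -1.0587e+10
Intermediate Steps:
X = -845296/212289 (X = -4 + (((-34672 + 35637)/(-13003 + 83766))*4)/3 = -4 + ((965/70763)*4)/3 = -4 + (⅓)*(3860/70763) = -4 + 3860/212289 = -845296/212289 ≈ -3.9818)
Q(u) = 443 (Q(u) = -4 + 447 = 443)
(Q(524) + (-125 + 282)*168)*(X + s) = (443 + (-125 + 282)*168)*(-845296/212289 - 394764) = (443 + 157*168)*(-83804900092/212289) = (443 + 26376)*(-83804900092/212289) = 26819*(-83804900092/212289) = -2247563615567348/212289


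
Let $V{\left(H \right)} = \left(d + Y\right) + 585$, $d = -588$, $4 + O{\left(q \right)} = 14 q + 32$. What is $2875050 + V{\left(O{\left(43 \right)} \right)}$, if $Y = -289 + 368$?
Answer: $2875126$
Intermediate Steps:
$O{\left(q \right)} = 28 + 14 q$ ($O{\left(q \right)} = -4 + \left(14 q + 32\right) = -4 + \left(32 + 14 q\right) = 28 + 14 q$)
$Y = 79$
$V{\left(H \right)} = 76$ ($V{\left(H \right)} = \left(-588 + 79\right) + 585 = -509 + 585 = 76$)
$2875050 + V{\left(O{\left(43 \right)} \right)} = 2875050 + 76 = 2875126$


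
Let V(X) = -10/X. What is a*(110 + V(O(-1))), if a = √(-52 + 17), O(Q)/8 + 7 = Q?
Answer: 3525*I*√35/32 ≈ 651.69*I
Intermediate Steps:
O(Q) = -56 + 8*Q
a = I*√35 (a = √(-35) = I*√35 ≈ 5.9161*I)
a*(110 + V(O(-1))) = (I*√35)*(110 - 10/(-56 + 8*(-1))) = (I*√35)*(110 - 10/(-56 - 8)) = (I*√35)*(110 - 10/(-64)) = (I*√35)*(110 - 10*(-1/64)) = (I*√35)*(110 + 5/32) = (I*√35)*(3525/32) = 3525*I*√35/32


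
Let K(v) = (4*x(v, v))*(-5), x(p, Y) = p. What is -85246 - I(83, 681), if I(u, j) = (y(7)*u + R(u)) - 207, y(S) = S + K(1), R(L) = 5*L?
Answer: -84375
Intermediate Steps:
K(v) = -20*v (K(v) = (4*v)*(-5) = -20*v)
y(S) = -20 + S (y(S) = S - 20*1 = S - 20 = -20 + S)
I(u, j) = -207 - 8*u (I(u, j) = ((-20 + 7)*u + 5*u) - 207 = (-13*u + 5*u) - 207 = -8*u - 207 = -207 - 8*u)
-85246 - I(83, 681) = -85246 - (-207 - 8*83) = -85246 - (-207 - 664) = -85246 - 1*(-871) = -85246 + 871 = -84375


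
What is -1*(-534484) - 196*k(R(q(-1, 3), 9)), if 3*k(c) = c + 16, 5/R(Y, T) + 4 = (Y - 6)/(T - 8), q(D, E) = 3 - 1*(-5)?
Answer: 533602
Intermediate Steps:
q(D, E) = 8 (q(D, E) = 3 + 5 = 8)
R(Y, T) = 5/(-4 + (-6 + Y)/(-8 + T)) (R(Y, T) = 5/(-4 + (Y - 6)/(T - 8)) = 5/(-4 + (-6 + Y)/(-8 + T)))
k(c) = 16/3 + c/3 (k(c) = (c + 16)/3 = (16 + c)/3 = 16/3 + c/3)
-1*(-534484) - 196*k(R(q(-1, 3), 9)) = -1*(-534484) - 196*(16/3 + (5*(-8 + 9)/(26 + 8 - 4*9))/3) = 534484 - 196*(16/3 + (5*1/(26 + 8 - 36))/3) = 534484 - 196*(16/3 + (5*1/(-2))/3) = 534484 - 196*(16/3 + (5*(-1/2)*1)/3) = 534484 - 196*(16/3 + (1/3)*(-5/2)) = 534484 - 196*(16/3 - 5/6) = 534484 - 196*9/2 = 534484 - 882 = 533602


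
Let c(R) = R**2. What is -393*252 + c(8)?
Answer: -98972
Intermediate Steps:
-393*252 + c(8) = -393*252 + 8**2 = -99036 + 64 = -98972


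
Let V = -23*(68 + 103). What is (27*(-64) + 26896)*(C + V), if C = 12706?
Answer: 220798864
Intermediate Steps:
V = -3933 (V = -23*171 = -3933)
(27*(-64) + 26896)*(C + V) = (27*(-64) + 26896)*(12706 - 3933) = (-1728 + 26896)*8773 = 25168*8773 = 220798864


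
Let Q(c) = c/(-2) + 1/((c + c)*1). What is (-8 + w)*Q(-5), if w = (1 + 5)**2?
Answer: 336/5 ≈ 67.200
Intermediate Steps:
w = 36 (w = 6**2 = 36)
Q(c) = 1/(2*c) - c/2 (Q(c) = c*(-1/2) + 1/(2*c) = -c/2 + (1/(2*c))*1 = -c/2 + 1/(2*c) = 1/(2*c) - c/2)
(-8 + w)*Q(-5) = (-8 + 36)*((1/2)*(1 - 1*(-5)**2)/(-5)) = 28*((1/2)*(-1/5)*(1 - 1*25)) = 28*((1/2)*(-1/5)*(1 - 25)) = 28*((1/2)*(-1/5)*(-24)) = 28*(12/5) = 336/5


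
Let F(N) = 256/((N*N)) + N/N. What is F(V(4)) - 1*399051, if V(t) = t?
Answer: -399034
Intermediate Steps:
F(N) = 1 + 256/N² (F(N) = 256/(N²) + 1 = 256/N² + 1 = 1 + 256/N²)
F(V(4)) - 1*399051 = (1 + 256/4²) - 1*399051 = (1 + 256*(1/16)) - 399051 = (1 + 16) - 399051 = 17 - 399051 = -399034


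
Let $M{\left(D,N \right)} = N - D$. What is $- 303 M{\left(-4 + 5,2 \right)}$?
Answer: $-303$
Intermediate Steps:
$- 303 M{\left(-4 + 5,2 \right)} = - 303 \left(2 - \left(-4 + 5\right)\right) = - 303 \left(2 - 1\right) = \left(-303\right) 1 = -303$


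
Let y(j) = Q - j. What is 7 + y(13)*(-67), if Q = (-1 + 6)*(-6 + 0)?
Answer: 2888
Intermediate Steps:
Q = -30 (Q = 5*(-6) = -30)
y(j) = -30 - j
7 + y(13)*(-67) = 7 + (-30 - 1*13)*(-67) = 7 + (-30 - 13)*(-67) = 7 - 43*(-67) = 7 + 2881 = 2888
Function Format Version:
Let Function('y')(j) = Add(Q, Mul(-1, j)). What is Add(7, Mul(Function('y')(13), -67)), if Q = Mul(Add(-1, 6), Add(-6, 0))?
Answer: 2888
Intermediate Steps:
Q = -30 (Q = Mul(5, -6) = -30)
Function('y')(j) = Add(-30, Mul(-1, j))
Add(7, Mul(Function('y')(13), -67)) = Add(7, Mul(Add(-30, Mul(-1, 13)), -67)) = Add(7, Mul(Add(-30, -13), -67)) = Add(7, Mul(-43, -67)) = Add(7, 2881) = 2888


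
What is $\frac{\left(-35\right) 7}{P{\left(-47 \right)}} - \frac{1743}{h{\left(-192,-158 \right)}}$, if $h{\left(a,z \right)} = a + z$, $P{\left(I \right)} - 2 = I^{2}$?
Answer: $\frac{538289}{110550} \approx 4.8692$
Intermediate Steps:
$P{\left(I \right)} = 2 + I^{2}$
$\frac{\left(-35\right) 7}{P{\left(-47 \right)}} - \frac{1743}{h{\left(-192,-158 \right)}} = \frac{\left(-35\right) 7}{2 + \left(-47\right)^{2}} - \frac{1743}{-192 - 158} = - \frac{245}{2 + 2209} - \frac{1743}{-350} = - \frac{245}{2211} - - \frac{249}{50} = \left(-245\right) \frac{1}{2211} + \frac{249}{50} = - \frac{245}{2211} + \frac{249}{50} = \frac{538289}{110550}$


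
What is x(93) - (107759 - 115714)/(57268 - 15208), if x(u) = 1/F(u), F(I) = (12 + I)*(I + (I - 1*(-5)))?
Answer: 3546213/18744740 ≈ 0.18918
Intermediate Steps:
F(I) = (5 + 2*I)*(12 + I) (F(I) = (12 + I)*(I + (I + 5)) = (12 + I)*(I + (5 + I)) = (12 + I)*(5 + 2*I) = (5 + 2*I)*(12 + I))
x(u) = 1/(60 + 2*u² + 29*u)
x(93) - (107759 - 115714)/(57268 - 15208) = 1/(60 + 2*93² + 29*93) - (107759 - 115714)/(57268 - 15208) = 1/(60 + 2*8649 + 2697) - (-7955)/42060 = 1/(60 + 17298 + 2697) - (-7955)/42060 = 1/20055 - 1*(-1591/8412) = 1/20055 + 1591/8412 = 3546213/18744740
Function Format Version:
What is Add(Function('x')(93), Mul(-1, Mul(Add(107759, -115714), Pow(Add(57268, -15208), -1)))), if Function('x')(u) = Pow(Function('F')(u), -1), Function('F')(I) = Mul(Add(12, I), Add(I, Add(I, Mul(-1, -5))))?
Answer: Rational(3546213, 18744740) ≈ 0.18918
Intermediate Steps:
Function('F')(I) = Mul(Add(5, Mul(2, I)), Add(12, I)) (Function('F')(I) = Mul(Add(12, I), Add(I, Add(I, 5))) = Mul(Add(12, I), Add(I, Add(5, I))) = Mul(Add(12, I), Add(5, Mul(2, I))) = Mul(Add(5, Mul(2, I)), Add(12, I)))
Function('x')(u) = Pow(Add(60, Mul(2, Pow(u, 2)), Mul(29, u)), -1)
Add(Function('x')(93), Mul(-1, Mul(Add(107759, -115714), Pow(Add(57268, -15208), -1)))) = Add(Pow(Add(60, Mul(2, Pow(93, 2)), Mul(29, 93)), -1), Mul(-1, Mul(Add(107759, -115714), Pow(Add(57268, -15208), -1)))) = Add(Pow(Add(60, Mul(2, 8649), 2697), -1), Mul(-1, Mul(-7955, Pow(42060, -1)))) = Add(Pow(Add(60, 17298, 2697), -1), Mul(-1, Mul(-7955, Rational(1, 42060)))) = Add(Pow(20055, -1), Mul(-1, Rational(-1591, 8412))) = Add(Rational(1, 20055), Rational(1591, 8412)) = Rational(3546213, 18744740)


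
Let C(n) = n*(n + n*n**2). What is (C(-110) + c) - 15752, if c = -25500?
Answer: 146380848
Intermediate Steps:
C(n) = n*(n + n**3)
(C(-110) + c) - 15752 = (((-110)**2 + (-110)**4) - 25500) - 15752 = ((12100 + 146410000) - 25500) - 15752 = (146422100 - 25500) - 15752 = 146396600 - 15752 = 146380848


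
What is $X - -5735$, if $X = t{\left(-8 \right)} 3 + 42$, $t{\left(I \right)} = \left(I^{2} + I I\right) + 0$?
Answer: $6161$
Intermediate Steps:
$t{\left(I \right)} = 2 I^{2}$ ($t{\left(I \right)} = \left(I^{2} + I^{2}\right) + 0 = 2 I^{2} + 0 = 2 I^{2}$)
$X = 426$ ($X = 2 \left(-8\right)^{2} \cdot 3 + 42 = 2 \cdot 64 \cdot 3 + 42 = 128 \cdot 3 + 42 = 384 + 42 = 426$)
$X - -5735 = 426 - -5735 = 426 + 5735 = 6161$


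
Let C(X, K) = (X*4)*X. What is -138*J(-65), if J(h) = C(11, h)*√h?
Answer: -66792*I*√65 ≈ -5.3849e+5*I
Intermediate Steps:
C(X, K) = 4*X² (C(X, K) = (4*X)*X = 4*X²)
J(h) = 484*√h (J(h) = (4*11²)*√h = (4*121)*√h = 484*√h)
-138*J(-65) = -66792*√(-65) = -66792*I*√65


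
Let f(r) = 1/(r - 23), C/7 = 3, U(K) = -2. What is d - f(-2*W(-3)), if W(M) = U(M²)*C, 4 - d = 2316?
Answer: -141033/61 ≈ -2312.0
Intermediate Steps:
d = -2312 (d = 4 - 1*2316 = 4 - 2316 = -2312)
C = 21 (C = 7*3 = 21)
W(M) = -42 (W(M) = -2*21 = -42)
f(r) = 1/(-23 + r)
d - f(-2*W(-3)) = -2312 - 1/(-23 - 2*(-42)) = -2312 - 1/(-23 + 84) = -2312 - 1/61 = -141033/61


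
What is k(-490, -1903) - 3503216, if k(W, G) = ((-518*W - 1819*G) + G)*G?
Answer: -7070244238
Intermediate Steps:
k(W, G) = G*(-1818*G - 518*W) (k(W, G) = ((-1819*G - 518*W) + G)*G = (-1818*G - 518*W)*G = G*(-1818*G - 518*W))
k(-490, -1903) - 3503216 = -2*(-1903)*(259*(-490) + 909*(-1903)) - 3503216 = -2*(-1903)*(-126910 - 1729827) - 3503216 = -2*(-1903)*(-1856737) - 3503216 = -7066741022 - 3503216 = -7070244238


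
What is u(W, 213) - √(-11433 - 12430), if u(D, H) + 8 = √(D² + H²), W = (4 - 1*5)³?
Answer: -8 + √45370 - 7*I*√487 ≈ 205.0 - 154.48*I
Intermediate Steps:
W = -1 (W = (4 - 5)³ = (-1)³ = -1)
u(D, H) = -8 + √(D² + H²)
u(W, 213) - √(-11433 - 12430) = (-8 + √((-1)² + 213²)) - √(-11433 - 12430) = (-8 + √(1 + 45369)) - √(-23863) = (-8 + √45370) - 7*I*√487 = -8 + √45370 - 7*I*√487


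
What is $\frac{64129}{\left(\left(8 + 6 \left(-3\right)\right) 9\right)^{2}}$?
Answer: $\frac{64129}{8100} \approx 7.9172$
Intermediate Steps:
$\frac{64129}{\left(\left(8 + 6 \left(-3\right)\right) 9\right)^{2}} = \frac{64129}{\left(\left(8 - 18\right) 9\right)^{2}} = \frac{64129}{\left(\left(-10\right) 9\right)^{2}} = \frac{64129}{\left(-90\right)^{2}} = \frac{64129}{8100}$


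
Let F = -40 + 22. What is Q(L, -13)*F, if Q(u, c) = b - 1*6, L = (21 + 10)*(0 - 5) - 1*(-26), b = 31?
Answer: -450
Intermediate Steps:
F = -18
L = -129 (L = 31*(-5) + 26 = -155 + 26 = -129)
Q(u, c) = 25 (Q(u, c) = 31 - 1*6 = 31 - 6 = 25)
Q(L, -13)*F = 25*(-18) = -450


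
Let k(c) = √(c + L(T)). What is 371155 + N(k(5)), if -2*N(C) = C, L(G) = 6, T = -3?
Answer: 371155 - √11/2 ≈ 3.7115e+5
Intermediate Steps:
k(c) = √(6 + c) (k(c) = √(c + 6) = √(6 + c))
N(C) = -C/2
371155 + N(k(5)) = 371155 - √(6 + 5)/2 = 371155 - √11/2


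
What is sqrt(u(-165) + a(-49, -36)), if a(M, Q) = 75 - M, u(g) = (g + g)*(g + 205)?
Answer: 2*I*sqrt(3269) ≈ 114.35*I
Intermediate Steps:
u(g) = 2*g*(205 + g) (u(g) = (2*g)*(205 + g) = 2*g*(205 + g))
sqrt(u(-165) + a(-49, -36)) = sqrt(2*(-165)*(205 - 165) + (75 - 1*(-49))) = sqrt(2*(-165)*40 + (75 + 49)) = sqrt(-13200 + 124) = sqrt(-13076) = 2*I*sqrt(3269)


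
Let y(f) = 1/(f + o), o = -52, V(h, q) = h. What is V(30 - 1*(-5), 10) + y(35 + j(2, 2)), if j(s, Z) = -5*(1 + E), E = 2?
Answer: 1119/32 ≈ 34.969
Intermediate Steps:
j(s, Z) = -15 (j(s, Z) = -5*(1 + 2) = -5*3 = -15)
y(f) = 1/(-52 + f) (y(f) = 1/(f - 52) = 1/(-52 + f))
V(30 - 1*(-5), 10) + y(35 + j(2, 2)) = (30 - 1*(-5)) + 1/(-52 + (35 - 15)) = (30 + 5) + 1/(-52 + 20) = 35 + 1/(-32) = 35 - 1/32 = 1119/32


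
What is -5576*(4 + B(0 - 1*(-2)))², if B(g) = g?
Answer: -200736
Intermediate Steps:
-5576*(4 + B(0 - 1*(-2)))² = -5576*(4 + (0 - 1*(-2)))² = -5576*(4 + (0 + 2))² = -5576*(4 + 2)² = -5576*6² = -5576*36 = -200736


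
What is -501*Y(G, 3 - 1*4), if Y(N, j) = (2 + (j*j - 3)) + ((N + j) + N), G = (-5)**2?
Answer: -24549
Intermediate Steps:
G = 25
Y(N, j) = -1 + j + j**2 + 2*N (Y(N, j) = (2 + (j**2 - 3)) + (j + 2*N) = (2 + (-3 + j**2)) + (j + 2*N) = (-1 + j**2) + (j + 2*N) = -1 + j + j**2 + 2*N)
-501*Y(G, 3 - 1*4) = -501*(-1 + (3 - 1*4) + (3 - 1*4)**2 + 2*25) = -501*(-1 + (3 - 4) + (3 - 4)**2 + 50) = -501*(-1 - 1 + (-1)**2 + 50) = -501*(-1 - 1 + 1 + 50) = -501*49 = -24549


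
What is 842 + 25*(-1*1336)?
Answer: -32558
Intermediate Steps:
842 + 25*(-1*1336) = 842 + 25*(-1336) = 842 - 33400 = -32558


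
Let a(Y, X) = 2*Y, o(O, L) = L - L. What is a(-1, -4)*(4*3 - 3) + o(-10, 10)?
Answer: -18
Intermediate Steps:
o(O, L) = 0
a(-1, -4)*(4*3 - 3) + o(-10, 10) = (2*(-1))*(4*3 - 3) + 0 = -2*(12 - 3) + 0 = -2*9 + 0 = -18 + 0 = -18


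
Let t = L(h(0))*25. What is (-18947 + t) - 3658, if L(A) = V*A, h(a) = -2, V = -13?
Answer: -21955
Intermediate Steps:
L(A) = -13*A
t = 650 (t = -13*(-2)*25 = 26*25 = 650)
(-18947 + t) - 3658 = (-18947 + 650) - 3658 = -18297 - 3658 = -21955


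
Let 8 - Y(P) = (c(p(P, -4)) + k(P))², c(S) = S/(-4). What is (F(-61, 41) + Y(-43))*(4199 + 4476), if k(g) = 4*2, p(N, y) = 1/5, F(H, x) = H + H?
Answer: -24595707/16 ≈ -1.5372e+6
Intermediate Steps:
F(H, x) = 2*H
p(N, y) = ⅕
c(S) = -S/4 (c(S) = S*(-¼) = -S/4)
k(g) = 8
Y(P) = -22081/400 (Y(P) = 8 - (-¼*⅕ + 8)² = 8 - (-1/20 + 8)² = 8 - (159/20)² = 8 - 1*25281/400 = 8 - 25281/400 = -22081/400)
(F(-61, 41) + Y(-43))*(4199 + 4476) = (2*(-61) - 22081/400)*(4199 + 4476) = (-122 - 22081/400)*8675 = -70881/400*8675 = -24595707/16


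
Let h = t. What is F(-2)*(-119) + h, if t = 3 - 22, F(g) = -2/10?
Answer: 24/5 ≈ 4.8000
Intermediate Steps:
F(g) = -1/5 (F(g) = -2*1/10 = -1/5)
t = -19
h = -19
F(-2)*(-119) + h = -1/5*(-119) - 19 = 119/5 - 19 = 24/5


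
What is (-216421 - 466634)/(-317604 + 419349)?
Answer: -15179/2261 ≈ -6.7134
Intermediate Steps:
(-216421 - 466634)/(-317604 + 419349) = -683055/101745 = -683055*1/101745 = -15179/2261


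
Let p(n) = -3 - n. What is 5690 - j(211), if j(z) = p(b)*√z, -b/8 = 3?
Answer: 5690 - 21*√211 ≈ 5385.0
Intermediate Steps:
b = -24 (b = -8*3 = -24)
j(z) = 21*√z (j(z) = (-3 - 1*(-24))*√z = (-3 + 24)*√z = 21*√z)
5690 - j(211) = 5690 - 21*√211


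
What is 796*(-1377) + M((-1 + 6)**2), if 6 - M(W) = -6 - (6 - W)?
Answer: -1096099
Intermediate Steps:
M(W) = 18 - W (M(W) = 6 - (-6 - (6 - W)) = 6 - (-6 + (-6 + W)) = 6 - (-12 + W) = 6 + (12 - W) = 18 - W)
796*(-1377) + M((-1 + 6)**2) = 796*(-1377) + (18 - (-1 + 6)**2) = -1096092 + (18 - 1*5**2) = -1096092 + (18 - 1*25) = -1096092 + (18 - 25) = -1096092 - 7 = -1096099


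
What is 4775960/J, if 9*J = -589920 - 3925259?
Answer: -42983640/4515179 ≈ -9.5198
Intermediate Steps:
J = -4515179/9 (J = (-589920 - 3925259)/9 = (⅑)*(-4515179) = -4515179/9 ≈ -5.0169e+5)
4775960/J = 4775960/(-4515179/9) = 4775960*(-9/4515179) = -42983640/4515179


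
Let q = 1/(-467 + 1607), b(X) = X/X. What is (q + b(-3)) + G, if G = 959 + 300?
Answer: 1436401/1140 ≈ 1260.0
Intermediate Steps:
b(X) = 1
q = 1/1140 ≈ 0.00087719
G = 1259
(q + b(-3)) + G = (1/1140 + 1) + 1259 = 1141/1140 + 1259 = 1436401/1140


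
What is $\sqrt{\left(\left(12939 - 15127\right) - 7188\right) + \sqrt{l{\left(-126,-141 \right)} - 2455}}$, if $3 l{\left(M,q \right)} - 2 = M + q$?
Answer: $\frac{\sqrt{-84384 + 3 i \sqrt{22890}}}{3} \approx 0.26041 + 96.83 i$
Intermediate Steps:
$l{\left(M,q \right)} = \frac{2}{3} + \frac{M}{3} + \frac{q}{3}$ ($l{\left(M,q \right)} = \frac{2}{3} + \frac{M + q}{3} = \frac{2}{3} + \left(\frac{M}{3} + \frac{q}{3}\right) = \frac{2}{3} + \frac{M}{3} + \frac{q}{3}$)
$\sqrt{\left(\left(12939 - 15127\right) - 7188\right) + \sqrt{l{\left(-126,-141 \right)} - 2455}} = \sqrt{\left(\left(12939 - 15127\right) - 7188\right) + \sqrt{\left(\frac{2}{3} + \frac{1}{3} \left(-126\right) + \frac{1}{3} \left(-141\right)\right) - 2455}} = \sqrt{\left(-2188 - 7188\right) + \sqrt{\left(\frac{2}{3} - 42 - 47\right) - 2455}} = \sqrt{-9376 + \sqrt{- \frac{265}{3} - 2455}} = \sqrt{-9376 + \sqrt{- \frac{7630}{3}}} = \sqrt{-9376 + \frac{i \sqrt{22890}}{3}}$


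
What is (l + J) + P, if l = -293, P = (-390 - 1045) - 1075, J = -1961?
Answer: -4764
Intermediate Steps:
P = -2510 (P = -1435 - 1075 = -2510)
(l + J) + P = (-293 - 1961) - 2510 = -2254 - 2510 = -4764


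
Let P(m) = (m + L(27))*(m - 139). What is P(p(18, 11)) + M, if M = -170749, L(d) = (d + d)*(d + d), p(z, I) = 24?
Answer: -508849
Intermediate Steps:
L(d) = 4*d² (L(d) = (2*d)*(2*d) = 4*d²)
P(m) = (-139 + m)*(2916 + m) (P(m) = (m + 4*27²)*(m - 139) = (m + 4*729)*(-139 + m) = (m + 2916)*(-139 + m) = (2916 + m)*(-139 + m) = (-139 + m)*(2916 + m))
P(p(18, 11)) + M = (-405324 + 24² + 2777*24) - 170749 = (-405324 + 576 + 66648) - 170749 = -338100 - 170749 = -508849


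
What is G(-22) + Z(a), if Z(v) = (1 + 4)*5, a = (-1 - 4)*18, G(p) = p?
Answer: 3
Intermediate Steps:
a = -90 (a = -5*18 = -90)
Z(v) = 25 (Z(v) = 5*5 = 25)
G(-22) + Z(a) = -22 + 25 = 3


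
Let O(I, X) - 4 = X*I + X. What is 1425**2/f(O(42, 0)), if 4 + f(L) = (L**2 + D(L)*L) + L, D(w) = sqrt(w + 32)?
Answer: 406125/8 ≈ 50766.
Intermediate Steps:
D(w) = sqrt(32 + w)
O(I, X) = 4 + X + I*X (O(I, X) = 4 + (X*I + X) = 4 + (I*X + X) = 4 + (X + I*X) = 4 + X + I*X)
f(L) = -4 + L + L**2 + L*sqrt(32 + L) (f(L) = -4 + ((L**2 + sqrt(32 + L)*L) + L) = -4 + ((L**2 + L*sqrt(32 + L)) + L) = -4 + (L + L**2 + L*sqrt(32 + L)) = -4 + L + L**2 + L*sqrt(32 + L))
1425**2/f(O(42, 0)) = 1425**2/(-4 + (4 + 0 + 42*0) + (4 + 0 + 42*0)**2 + (4 + 0 + 42*0)*sqrt(32 + (4 + 0 + 42*0))) = 2030625/(-4 + (4 + 0 + 0) + (4 + 0 + 0)**2 + (4 + 0 + 0)*sqrt(32 + (4 + 0 + 0))) = 2030625/(-4 + 4 + 4**2 + 4*sqrt(32 + 4)) = 2030625/(-4 + 4 + 16 + 4*sqrt(36)) = 2030625/(-4 + 4 + 16 + 4*6) = 2030625/(-4 + 4 + 16 + 24) = 2030625/40 = 2030625*(1/40) = 406125/8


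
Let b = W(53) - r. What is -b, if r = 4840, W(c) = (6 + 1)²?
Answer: 4791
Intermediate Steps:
W(c) = 49 (W(c) = 7² = 49)
b = -4791 (b = 49 - 1*4840 = 49 - 4840 = -4791)
-b = -1*(-4791) = 4791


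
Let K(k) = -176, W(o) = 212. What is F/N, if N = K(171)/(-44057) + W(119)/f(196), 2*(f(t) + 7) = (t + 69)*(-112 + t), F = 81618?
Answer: 19998287662899/5648866 ≈ 3.5402e+6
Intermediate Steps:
f(t) = -7 + (-112 + t)*(69 + t)/2 (f(t) = -7 + ((t + 69)*(-112 + t))/2 = -7 + ((69 + t)*(-112 + t))/2 = -7 + ((-112 + t)*(69 + t))/2 = -7 + (-112 + t)*(69 + t)/2)
N = 11297732/490046011 (N = -176/(-44057) + 212/(-3871 + (½)*196² - 43/2*196) = -176*(-1/44057) + 212/(-3871 + (½)*38416 - 4214) = 176/44057 + 212/(-3871 + 19208 - 4214) = 176/44057 + 212/11123 = 11297732/490046011 ≈ 0.023054)
F/N = 81618/(11297732/490046011) = 81618*(490046011/11297732) = 19998287662899/5648866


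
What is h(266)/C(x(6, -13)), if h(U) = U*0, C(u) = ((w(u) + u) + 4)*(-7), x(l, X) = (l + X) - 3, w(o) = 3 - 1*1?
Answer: 0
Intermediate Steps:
w(o) = 2 (w(o) = 3 - 1 = 2)
x(l, X) = -3 + X + l (x(l, X) = (X + l) - 3 = -3 + X + l)
C(u) = -42 - 7*u (C(u) = ((2 + u) + 4)*(-7) = (6 + u)*(-7) = -42 - 7*u)
h(U) = 0
h(266)/C(x(6, -13)) = 0/(-42 - 7*(-3 - 13 + 6)) = 0/(-42 - 7*(-10)) = 0/(-42 + 70) = 0/28 = 0*(1/28) = 0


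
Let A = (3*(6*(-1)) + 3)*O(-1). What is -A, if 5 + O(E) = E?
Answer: -90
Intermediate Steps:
O(E) = -5 + E
A = 90 (A = (3*(6*(-1)) + 3)*(-5 - 1) = (3*(-6) + 3)*(-6) = (-18 + 3)*(-6) = -15*(-6) = 90)
-A = -1*90 = -90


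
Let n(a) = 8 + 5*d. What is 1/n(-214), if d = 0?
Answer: ⅛ ≈ 0.12500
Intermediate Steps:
n(a) = 8 (n(a) = 8 + 5*0 = 8 + 0 = 8)
1/n(-214) = 1/8 = ⅛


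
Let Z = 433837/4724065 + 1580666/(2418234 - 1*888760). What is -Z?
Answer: -4065355669514/3612667295905 ≈ -1.1253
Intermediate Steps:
Z = 4065355669514/3612667295905 (Z = 433837*(1/4724065) + 1580666/(2418234 - 888760) = 433837/4724065 + 1580666/1529474 = 433837/4724065 + 1580666*(1/1529474) = 433837/4724065 + 790333/764737 = 4065355669514/3612667295905 ≈ 1.1253)
-Z = -1*4065355669514/3612667295905 = -4065355669514/3612667295905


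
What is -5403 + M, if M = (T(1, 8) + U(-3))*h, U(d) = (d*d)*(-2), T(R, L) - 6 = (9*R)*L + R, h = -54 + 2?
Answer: -8575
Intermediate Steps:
h = -52
T(R, L) = 6 + R + 9*L*R (T(R, L) = 6 + ((9*R)*L + R) = 6 + (9*L*R + R) = 6 + (R + 9*L*R) = 6 + R + 9*L*R)
U(d) = -2*d² (U(d) = d²*(-2) = -2*d²)
M = -3172 (M = ((6 + 1 + 9*8*1) - 2*(-3)²)*(-52) = ((6 + 1 + 72) - 2*9)*(-52) = (79 - 18)*(-52) = 61*(-52) = -3172)
-5403 + M = -5403 - 3172 = -8575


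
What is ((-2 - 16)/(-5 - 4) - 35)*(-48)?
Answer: 1584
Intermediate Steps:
((-2 - 16)/(-5 - 4) - 35)*(-48) = (-18/(-9) - 35)*(-48) = (-18*(-⅑) - 35)*(-48) = (2 - 35)*(-48) = -33*(-48) = 1584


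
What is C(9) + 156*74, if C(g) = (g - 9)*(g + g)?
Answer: 11544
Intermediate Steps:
C(g) = 2*g*(-9 + g) (C(g) = (-9 + g)*(2*g) = 2*g*(-9 + g))
C(9) + 156*74 = 2*9*(-9 + 9) + 156*74 = 2*9*0 + 11544 = 0 + 11544 = 11544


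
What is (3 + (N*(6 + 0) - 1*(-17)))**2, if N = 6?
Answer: 3136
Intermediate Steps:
(3 + (N*(6 + 0) - 1*(-17)))**2 = (3 + (6*(6 + 0) - 1*(-17)))**2 = (3 + (6*6 + 17))**2 = (3 + (36 + 17))**2 = (3 + 53)**2 = 56**2 = 3136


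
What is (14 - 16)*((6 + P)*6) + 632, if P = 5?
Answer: 500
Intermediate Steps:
(14 - 16)*((6 + P)*6) + 632 = (14 - 16)*((6 + 5)*6) + 632 = -22*6 + 632 = -2*66 + 632 = -132 + 632 = 500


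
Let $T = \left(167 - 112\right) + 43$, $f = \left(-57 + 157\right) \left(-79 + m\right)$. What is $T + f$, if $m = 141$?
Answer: $6298$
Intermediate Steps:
$f = 6200$ ($f = \left(-57 + 157\right) \left(-79 + 141\right) = 100 \cdot 62 = 6200$)
$T = 98$ ($T = 55 + 43 = 98$)
$T + f = 98 + 6200 = 6298$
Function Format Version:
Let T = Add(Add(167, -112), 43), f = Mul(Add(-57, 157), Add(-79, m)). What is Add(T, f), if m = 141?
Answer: 6298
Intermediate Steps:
f = 6200 (f = Mul(Add(-57, 157), Add(-79, 141)) = Mul(100, 62) = 6200)
T = 98 (T = Add(55, 43) = 98)
Add(T, f) = Add(98, 6200) = 6298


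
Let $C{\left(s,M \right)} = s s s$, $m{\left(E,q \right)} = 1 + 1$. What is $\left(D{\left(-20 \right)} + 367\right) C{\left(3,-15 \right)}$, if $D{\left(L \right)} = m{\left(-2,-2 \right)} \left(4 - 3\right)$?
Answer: $9963$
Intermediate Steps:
$m{\left(E,q \right)} = 2$
$D{\left(L \right)} = 2$ ($D{\left(L \right)} = 2 \left(4 - 3\right) = 2 \cdot 1 = 2$)
$C{\left(s,M \right)} = s^{3}$ ($C{\left(s,M \right)} = s^{2} s = s^{3}$)
$\left(D{\left(-20 \right)} + 367\right) C{\left(3,-15 \right)} = \left(2 + 367\right) 3^{3} = 369 \cdot 27 = 9963$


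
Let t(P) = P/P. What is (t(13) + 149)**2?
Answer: 22500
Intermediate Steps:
t(P) = 1
(t(13) + 149)**2 = (1 + 149)**2 = 150**2 = 22500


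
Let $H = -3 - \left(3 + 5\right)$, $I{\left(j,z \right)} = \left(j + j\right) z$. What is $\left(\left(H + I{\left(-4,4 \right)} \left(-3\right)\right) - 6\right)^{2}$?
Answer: $6241$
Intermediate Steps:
$I{\left(j,z \right)} = 2 j z$
$H = -11$ ($H = -3 - 8 = -11$)
$\left(\left(H + I{\left(-4,4 \right)} \left(-3\right)\right) - 6\right)^{2} = \left(\left(-11 + 2 \left(-4\right) 4 \left(-3\right)\right) - 6\right)^{2} = \left(\left(-11 - -96\right) - 6\right)^{2} = \left(\left(-11 + 96\right) - 6\right)^{2} = \left(85 - 6\right)^{2} = 79^{2} = 6241$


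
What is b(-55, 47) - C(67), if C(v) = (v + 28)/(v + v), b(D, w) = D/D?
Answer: 39/134 ≈ 0.29104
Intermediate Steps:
b(D, w) = 1
C(v) = (28 + v)/(2*v) (C(v) = (28 + v)/((2*v)) = (28 + v)*(1/(2*v)) = (28 + v)/(2*v))
b(-55, 47) - C(67) = 1 - (28 + 67)/(2*67) = 1 - 95/(2*67) = 1 - 1*95/134 = 1 - 95/134 = 39/134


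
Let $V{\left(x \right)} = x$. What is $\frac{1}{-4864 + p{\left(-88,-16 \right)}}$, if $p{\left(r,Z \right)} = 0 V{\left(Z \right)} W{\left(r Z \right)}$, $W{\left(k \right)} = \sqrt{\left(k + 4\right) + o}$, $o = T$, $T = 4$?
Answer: $- \frac{1}{4864} \approx -0.00020559$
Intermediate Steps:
$o = 4$
$W{\left(k \right)} = \sqrt{8 + k}$ ($W{\left(k \right)} = \sqrt{\left(k + 4\right) + 4} = \sqrt{\left(4 + k\right) + 4} = \sqrt{8 + k}$)
$p{\left(r,Z \right)} = 0$ ($p{\left(r,Z \right)} = 0 Z \sqrt{8 + r Z} = 0 \sqrt{8 + Z r} = 0$)
$\frac{1}{-4864 + p{\left(-88,-16 \right)}} = \frac{1}{-4864 + 0} = \frac{1}{-4864} = - \frac{1}{4864}$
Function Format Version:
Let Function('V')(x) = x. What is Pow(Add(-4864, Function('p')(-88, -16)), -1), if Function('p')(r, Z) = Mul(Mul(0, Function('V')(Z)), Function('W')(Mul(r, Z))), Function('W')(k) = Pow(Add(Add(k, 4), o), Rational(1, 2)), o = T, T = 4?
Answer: Rational(-1, 4864) ≈ -0.00020559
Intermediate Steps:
o = 4
Function('W')(k) = Pow(Add(8, k), Rational(1, 2)) (Function('W')(k) = Pow(Add(Add(k, 4), 4), Rational(1, 2)) = Pow(Add(Add(4, k), 4), Rational(1, 2)) = Pow(Add(8, k), Rational(1, 2)))
Function('p')(r, Z) = 0 (Function('p')(r, Z) = Mul(Mul(0, Z), Pow(Add(8, Mul(r, Z)), Rational(1, 2))) = Mul(0, Pow(Add(8, Mul(Z, r)), Rational(1, 2))) = 0)
Pow(Add(-4864, Function('p')(-88, -16)), -1) = Pow(Add(-4864, 0), -1) = Pow(-4864, -1) = Rational(-1, 4864)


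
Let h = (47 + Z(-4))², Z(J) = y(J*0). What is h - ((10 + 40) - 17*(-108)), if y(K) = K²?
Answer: 323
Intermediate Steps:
Z(J) = 0 (Z(J) = (J*0)² = 0² = 0)
h = 2209 (h = (47 + 0)² = 47² = 2209)
h - ((10 + 40) - 17*(-108)) = 2209 - ((10 + 40) - 17*(-108)) = 2209 - (50 + 1836) = 2209 - 1*1886 = 2209 - 1886 = 323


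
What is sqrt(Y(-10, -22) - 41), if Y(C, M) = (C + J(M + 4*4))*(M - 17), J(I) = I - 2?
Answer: sqrt(661) ≈ 25.710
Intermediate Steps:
J(I) = -2 + I
Y(C, M) = (-17 + M)*(14 + C + M) (Y(C, M) = (C + (-2 + (M + 4*4)))*(M - 17) = (C + (-2 + (M + 16)))*(-17 + M) = (C + (-2 + (16 + M)))*(-17 + M) = (C + (14 + M))*(-17 + M) = (14 + C + M)*(-17 + M) = (-17 + M)*(14 + C + M))
sqrt(Y(-10, -22) - 41) = sqrt((-238 + (-22)**2 - 17*(-10) - 3*(-22) - 10*(-22)) - 41) = sqrt((-238 + 484 + 170 + 66 + 220) - 41) = sqrt(702 - 41) = sqrt(661)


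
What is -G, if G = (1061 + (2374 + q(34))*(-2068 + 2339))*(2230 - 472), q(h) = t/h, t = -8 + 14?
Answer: -19260415944/17 ≈ -1.1330e+9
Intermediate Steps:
t = 6
q(h) = 6/h
G = 19260415944/17 (G = (1061 + (2374 + 6/34)*(-2068 + 2339))*(2230 - 472) = (1061 + (2374 + 6*(1/34))*271)*1758 = (1061 + (2374 + 3/17)*271)*1758 = (1061 + (40361/17)*271)*1758 = (1061 + 10937831/17)*1758 = (10955868/17)*1758 = 19260415944/17 ≈ 1.1330e+9)
-G = -1*19260415944/17 = -19260415944/17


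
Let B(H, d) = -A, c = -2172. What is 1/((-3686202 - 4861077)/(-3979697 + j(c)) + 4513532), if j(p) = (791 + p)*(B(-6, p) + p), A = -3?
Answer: 75716/341747246395 ≈ 2.2156e-7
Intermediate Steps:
B(H, d) = 3 (B(H, d) = -1*(-3) = 3)
j(p) = (3 + p)*(791 + p) (j(p) = (791 + p)*(3 + p) = (3 + p)*(791 + p))
1/((-3686202 - 4861077)/(-3979697 + j(c)) + 4513532) = 1/((-3686202 - 4861077)/(-3979697 + (2373 + (-2172)² + 794*(-2172))) + 4513532) = 1/(-8547279/(-3979697 + (2373 + 4717584 - 1724568)) + 4513532) = 1/(-8547279/(-3979697 + 2995389) + 4513532) = 1/(-8547279/(-984308) + 4513532) = 1/(-8547279*(-1/984308) + 4513532) = 1/(657483/75716 + 4513532) = 1/(341747246395/75716) = 75716/341747246395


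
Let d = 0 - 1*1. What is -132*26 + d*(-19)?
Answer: -3413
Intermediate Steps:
d = -1 (d = 0 - 1 = -1)
-132*26 + d*(-19) = -132*26 - 1*(-19) = -3432 + 19 = -3413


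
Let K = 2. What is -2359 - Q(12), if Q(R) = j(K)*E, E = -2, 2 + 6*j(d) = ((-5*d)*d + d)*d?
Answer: -7115/3 ≈ -2371.7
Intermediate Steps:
j(d) = -⅓ + d*(d - 5*d²)/6 (j(d) = -⅓ + (((-5*d)*d + d)*d)/6 = -⅓ + ((-5*d² + d)*d)/6 = -⅓ + ((d - 5*d²)*d)/6 = -⅓ + (d*(d - 5*d²))/6 = -⅓ + d*(d - 5*d²)/6)
Q(R) = 38/3 (Q(R) = (-⅓ - ⅚*2³ + (⅙)*2²)*(-2) = (-⅓ - ⅚*8 + (⅙)*4)*(-2) = (-⅓ - 20/3 + ⅔)*(-2) = -19/3*(-2) = 38/3)
-2359 - Q(12) = -2359 - 1*38/3 = -2359 - 38/3 = -7115/3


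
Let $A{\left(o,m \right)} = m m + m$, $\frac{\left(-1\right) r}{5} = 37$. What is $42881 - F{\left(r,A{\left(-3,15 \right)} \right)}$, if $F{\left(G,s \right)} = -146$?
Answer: $43027$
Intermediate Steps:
$r = -185$ ($r = \left(-5\right) 37 = -185$)
$A{\left(o,m \right)} = m + m^{2}$ ($A{\left(o,m \right)} = m^{2} + m = m + m^{2}$)
$42881 - F{\left(r,A{\left(-3,15 \right)} \right)} = 42881 - -146 = 42881 + 146 = 43027$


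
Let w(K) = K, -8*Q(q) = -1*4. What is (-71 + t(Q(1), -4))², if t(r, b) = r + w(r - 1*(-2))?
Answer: 4624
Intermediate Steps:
Q(q) = ½ (Q(q) = -(-1)*4/8 = -⅛*(-4) = ½)
t(r, b) = 2 + 2*r (t(r, b) = r + (r - 1*(-2)) = r + (r + 2) = r + (2 + r) = 2 + 2*r)
(-71 + t(Q(1), -4))² = (-71 + (2 + 2*(½)))² = (-71 + (2 + 1))² = (-71 + 3)² = (-68)² = 4624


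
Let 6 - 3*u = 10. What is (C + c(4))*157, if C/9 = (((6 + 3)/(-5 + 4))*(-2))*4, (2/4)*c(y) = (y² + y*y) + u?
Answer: 334096/3 ≈ 1.1137e+5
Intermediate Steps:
u = -4/3 (u = 2 - ⅓*10 = 2 - 10/3 = -4/3 ≈ -1.3333)
c(y) = -8/3 + 4*y² (c(y) = 2*((y² + y*y) - 4/3) = 2*((y² + y²) - 4/3) = 2*(2*y² - 4/3) = 2*(-4/3 + 2*y²) = -8/3 + 4*y²)
C = 648 (C = 9*((((6 + 3)/(-5 + 4))*(-2))*4) = 9*(((9/(-1))*(-2))*4) = 9*(((9*(-1))*(-2))*4) = 9*(-9*(-2)*4) = 9*(18*4) = 9*72 = 648)
(C + c(4))*157 = (648 + (-8/3 + 4*4²))*157 = (648 + (-8/3 + 4*16))*157 = (648 + (-8/3 + 64))*157 = (648 + 184/3)*157 = (2128/3)*157 = 334096/3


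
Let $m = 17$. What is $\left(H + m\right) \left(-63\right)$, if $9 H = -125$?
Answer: $-196$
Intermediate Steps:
$H = - \frac{125}{9}$ ($H = \frac{1}{9} \left(-125\right) = - \frac{125}{9} \approx -13.889$)
$\left(H + m\right) \left(-63\right) = \left(- \frac{125}{9} + 17\right) \left(-63\right) = \frac{28}{9} \left(-63\right) = -196$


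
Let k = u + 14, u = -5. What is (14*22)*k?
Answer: 2772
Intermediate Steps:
k = 9 (k = -5 + 14 = 9)
(14*22)*k = (14*22)*9 = 308*9 = 2772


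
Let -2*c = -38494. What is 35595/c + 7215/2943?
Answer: 81207730/18881307 ≈ 4.3010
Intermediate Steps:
c = 19247 (c = -½*(-38494) = 19247)
35595/c + 7215/2943 = 35595/19247 + 7215/2943 = 35595*(1/19247) + 7215*(1/2943) = 35595/19247 + 2405/981 = 81207730/18881307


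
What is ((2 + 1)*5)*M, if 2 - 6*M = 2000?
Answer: -4995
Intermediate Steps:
M = -333 (M = ⅓ - ⅙*2000 = ⅓ - 1000/3 = -333)
((2 + 1)*5)*M = ((2 + 1)*5)*(-333) = (3*5)*(-333) = 15*(-333) = -4995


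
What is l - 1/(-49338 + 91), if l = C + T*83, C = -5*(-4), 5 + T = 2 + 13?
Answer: 41859951/49247 ≈ 850.00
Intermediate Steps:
T = 10 (T = -5 + (2 + 13) = -5 + 15 = 10)
C = 20
l = 850 (l = 20 + 10*83 = 20 + 830 = 850)
l - 1/(-49338 + 91) = 850 - 1/(-49338 + 91) = 850 - 1/(-49247) = 850 - 1*(-1/49247) = 850 + 1/49247 = 41859951/49247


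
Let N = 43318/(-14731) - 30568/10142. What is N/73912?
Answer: -222407091/2760646497356 ≈ -8.0563e-5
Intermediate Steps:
N = -444814182/74700901 (N = 43318*(-1/14731) - 30568*1/10142 = -43318/14731 - 15284/5071 = -444814182/74700901 ≈ -5.9546)
N/73912 = -444814182/74700901/73912 = -444814182/74700901*1/73912 = -222407091/2760646497356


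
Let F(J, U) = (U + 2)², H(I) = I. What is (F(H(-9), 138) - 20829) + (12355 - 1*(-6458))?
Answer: 17584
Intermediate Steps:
F(J, U) = (2 + U)²
(F(H(-9), 138) - 20829) + (12355 - 1*(-6458)) = ((2 + 138)² - 20829) + (12355 - 1*(-6458)) = (140² - 20829) + (12355 + 6458) = (19600 - 20829) + 18813 = -1229 + 18813 = 17584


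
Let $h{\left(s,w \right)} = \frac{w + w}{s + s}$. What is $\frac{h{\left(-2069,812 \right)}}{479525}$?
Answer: $- \frac{812}{992137225} \approx -8.1844 \cdot 10^{-7}$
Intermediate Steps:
$h{\left(s,w \right)} = \frac{w}{s}$ ($h{\left(s,w \right)} = \frac{2 w}{2 s} = 2 w \frac{1}{2 s} = \frac{w}{s}$)
$\frac{h{\left(-2069,812 \right)}}{479525} = \frac{812 \frac{1}{-2069}}{479525} = 812 \left(- \frac{1}{2069}\right) \frac{1}{479525} = \left(- \frac{812}{2069}\right) \frac{1}{479525} = - \frac{812}{992137225}$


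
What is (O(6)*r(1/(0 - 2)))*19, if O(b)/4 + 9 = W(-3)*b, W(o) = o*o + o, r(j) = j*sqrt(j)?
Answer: -513*I*sqrt(2) ≈ -725.49*I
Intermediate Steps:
r(j) = j**(3/2)
W(o) = o + o**2 (W(o) = o**2 + o = o + o**2)
O(b) = -36 + 24*b (O(b) = -36 + 4*((-3*(1 - 3))*b) = -36 + 4*((-3*(-2))*b) = -36 + 4*(6*b) = -36 + 24*b)
(O(6)*r(1/(0 - 2)))*19 = ((-36 + 24*6)*(1/(0 - 2))**(3/2))*19 = ((-36 + 144)*(1/(-2))**(3/2))*19 = (108*(-1/2)**(3/2))*19 = (108*(-I*sqrt(2)/4))*19 = -27*I*sqrt(2)*19 = -513*I*sqrt(2)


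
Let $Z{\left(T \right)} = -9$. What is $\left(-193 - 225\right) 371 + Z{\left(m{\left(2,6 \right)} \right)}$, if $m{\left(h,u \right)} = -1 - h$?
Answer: $-155087$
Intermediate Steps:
$\left(-193 - 225\right) 371 + Z{\left(m{\left(2,6 \right)} \right)} = \left(-193 - 225\right) 371 - 9 = \left(-418\right) 371 - 9 = -155078 - 9 = -155087$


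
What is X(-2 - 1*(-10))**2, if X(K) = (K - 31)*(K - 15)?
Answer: 25921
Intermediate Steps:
X(K) = (-31 + K)*(-15 + K)
X(-2 - 1*(-10))**2 = (465 + (-2 - 1*(-10))**2 - 46*(-2 - 1*(-10)))**2 = (465 + (-2 + 10)**2 - 46*(-2 + 10))**2 = (465 + 8**2 - 46*8)**2 = (465 + 64 - 368)**2 = 161**2 = 25921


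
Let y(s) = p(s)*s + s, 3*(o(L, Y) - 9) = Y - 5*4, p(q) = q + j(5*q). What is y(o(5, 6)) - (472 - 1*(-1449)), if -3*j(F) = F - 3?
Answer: -51971/27 ≈ -1924.9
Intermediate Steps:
j(F) = 1 - F/3 (j(F) = -(F - 3)/3 = -(-3 + F)/3 = 1 - F/3)
p(q) = 1 - 2*q/3 (p(q) = q + (1 - 5*q/3) = 1 - 2*q/3)
o(L, Y) = 7/3 + Y/3 (o(L, Y) = 9 + (Y - 5*4)/3 = 9 + (Y - 20)/3 = 9 + (-20 + Y)/3 = 9 + (-20/3 + Y/3) = 7/3 + Y/3)
y(s) = s + s*(1 - 2*s/3) (y(s) = (1 - 2*s/3)*s + s = s*(1 - 2*s/3) + s = s + s*(1 - 2*s/3))
y(o(5, 6)) - (472 - 1*(-1449)) = 2*(7/3 + (1/3)*6)*(3 - (7/3 + (1/3)*6))/3 - (472 - 1*(-1449)) = 2*(7/3 + 2)*(3 - (7/3 + 2))/3 - (472 + 1449) = (2/3)*(13/3)*(3 - 1*13/3) - 1*1921 = (2/3)*(13/3)*(3 - 13/3) - 1921 = (2/3)*(13/3)*(-4/3) - 1921 = -104/27 - 1921 = -51971/27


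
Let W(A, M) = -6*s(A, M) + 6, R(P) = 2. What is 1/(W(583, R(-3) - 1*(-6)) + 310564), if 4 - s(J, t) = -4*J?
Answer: 1/296554 ≈ 3.3721e-6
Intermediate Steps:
s(J, t) = 4 + 4*J (s(J, t) = 4 - (-4)*J = 4 + 4*J)
W(A, M) = -18 - 24*A (W(A, M) = -6*(4 + 4*A) + 6 = (-24 - 24*A) + 6 = -18 - 24*A)
1/(W(583, R(-3) - 1*(-6)) + 310564) = 1/((-18 - 24*583) + 310564) = 1/((-18 - 13992) + 310564) = 1/(-14010 + 310564) = 1/296554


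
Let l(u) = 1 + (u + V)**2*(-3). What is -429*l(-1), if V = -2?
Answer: 11154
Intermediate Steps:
l(u) = 1 - 3*(-2 + u)**2 (l(u) = 1 + (u - 2)**2*(-3) = 1 + (-2 + u)**2*(-3) = 1 - 3*(-2 + u)**2)
-429*l(-1) = -429*(1 - 3*(-2 - 1)**2) = -429*(1 - 3*(-3)**2) = -429*(1 - 3*9) = -429*(1 - 27) = -429*(-26) = 11154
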